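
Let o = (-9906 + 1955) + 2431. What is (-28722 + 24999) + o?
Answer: -9243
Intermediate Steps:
o = -5520 (o = -7951 + 2431 = -5520)
(-28722 + 24999) + o = (-28722 + 24999) - 5520 = -3723 - 5520 = -9243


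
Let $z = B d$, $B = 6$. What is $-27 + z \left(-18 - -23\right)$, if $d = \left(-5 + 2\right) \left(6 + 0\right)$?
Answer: $-567$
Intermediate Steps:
$d = -18$ ($d = \left(-3\right) 6 = -18$)
$z = -108$ ($z = 6 \left(-18\right) = -108$)
$-27 + z \left(-18 - -23\right) = -27 - 108 \left(-18 - -23\right) = -27 - 108 \left(-18 + 23\right) = -27 - 540 = -567$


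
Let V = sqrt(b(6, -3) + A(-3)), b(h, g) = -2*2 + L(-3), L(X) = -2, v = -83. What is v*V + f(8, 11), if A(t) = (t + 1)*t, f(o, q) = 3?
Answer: 3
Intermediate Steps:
b(h, g) = -6 (b(h, g) = -2*2 - 2 = -4 - 2 = -6)
A(t) = t*(1 + t) (A(t) = (1 + t)*t = t*(1 + t))
V = 0 (V = sqrt(-6 - 3*(1 - 3)) = sqrt(-6 - 3*(-2)) = sqrt(-6 + 6) = sqrt(0) = 0)
v*V + f(8, 11) = -83*0 + 3 = 0 + 3 = 3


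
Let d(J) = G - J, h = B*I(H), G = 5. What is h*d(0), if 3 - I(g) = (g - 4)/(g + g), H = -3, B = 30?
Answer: 275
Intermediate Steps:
I(g) = 3 - (-4 + g)/(2*g) (I(g) = 3 - (g - 4)/(g + g) = 3 - (-4 + g)/(2*g))
h = 55 (h = 30*(5/2 + 2/(-3)) = 30*(5/2 + 2*(-1/3)) = 30*(5/2 - 2/3) = 30*(11/6) = 55)
d(J) = 5 - J
h*d(0) = 55*(5 - 1*0) = 55*(5 + 0) = 55*5 = 275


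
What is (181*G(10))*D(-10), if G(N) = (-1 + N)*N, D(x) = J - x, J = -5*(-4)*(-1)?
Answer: -162900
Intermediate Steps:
J = -20 (J = 20*(-1) = -20)
D(x) = -20 - x
G(N) = N*(-1 + N)
(181*G(10))*D(-10) = (181*(10*(-1 + 10)))*(-20 - 1*(-10)) = (181*(10*9))*(-20 + 10) = (181*90)*(-10) = 16290*(-10) = -162900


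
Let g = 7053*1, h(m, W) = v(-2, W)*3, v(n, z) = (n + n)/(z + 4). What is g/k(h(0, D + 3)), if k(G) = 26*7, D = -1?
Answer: 7053/182 ≈ 38.753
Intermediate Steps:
v(n, z) = 2*n/(4 + z) (v(n, z) = (2*n)/(4 + z) = 2*n/(4 + z))
h(m, W) = -12/(4 + W) (h(m, W) = (2*(-2)/(4 + W))*3 = -4/(4 + W)*3 = -12/(4 + W))
k(G) = 182
g = 7053
g/k(h(0, D + 3)) = 7053/182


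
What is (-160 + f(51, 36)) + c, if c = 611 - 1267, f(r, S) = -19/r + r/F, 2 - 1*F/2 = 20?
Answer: -166829/204 ≈ -817.79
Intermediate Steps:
F = -36 (F = 4 - 2*20 = 4 - 40 = -36)
f(r, S) = -19/r - r/36 (f(r, S) = -19/r + r/(-36) = -19/r + r*(-1/36) = -19/r - r/36)
c = -656
(-160 + f(51, 36)) + c = (-160 + (-19/51 - 1/36*51)) - 656 = (-160 + (-19*1/51 - 17/12)) - 656 = (-160 + (-19/51 - 17/12)) - 656 = (-160 - 365/204) - 656 = -33005/204 - 656 = -166829/204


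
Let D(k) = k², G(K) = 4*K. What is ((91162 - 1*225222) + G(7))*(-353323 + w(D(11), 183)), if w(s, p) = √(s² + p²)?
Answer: 47356588336 - 134032*√48130 ≈ 4.7327e+10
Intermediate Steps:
w(s, p) = √(p² + s²)
((91162 - 1*225222) + G(7))*(-353323 + w(D(11), 183)) = ((91162 - 1*225222) + 4*7)*(-353323 + √(183² + (11²)²)) = ((91162 - 225222) + 28)*(-353323 + √(33489 + 121²)) = (-134060 + 28)*(-353323 + √(33489 + 14641)) = -134032*(-353323 + √48130) = 47356588336 - 134032*√48130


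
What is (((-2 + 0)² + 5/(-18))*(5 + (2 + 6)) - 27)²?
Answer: 148225/324 ≈ 457.48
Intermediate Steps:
(((-2 + 0)² + 5/(-18))*(5 + (2 + 6)) - 27)² = (((-2)² + 5*(-1/18))*(5 + 8) - 27)² = ((4 - 5/18)*13 - 27)² = ((67/18)*13 - 27)² = (871/18 - 27)² = (385/18)² = 148225/324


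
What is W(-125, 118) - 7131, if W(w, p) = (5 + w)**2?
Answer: 7269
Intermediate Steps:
W(-125, 118) - 7131 = (5 - 125)**2 - 7131 = (-120)**2 - 7131 = 14400 - 7131 = 7269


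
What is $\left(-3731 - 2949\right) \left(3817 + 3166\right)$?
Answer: $-46646440$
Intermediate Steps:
$\left(-3731 - 2949\right) \left(3817 + 3166\right) = \left(-6680\right) 6983 = -46646440$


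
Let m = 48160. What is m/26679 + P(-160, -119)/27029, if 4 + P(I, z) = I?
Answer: 1297341284/721106691 ≈ 1.7991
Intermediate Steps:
P(I, z) = -4 + I
m/26679 + P(-160, -119)/27029 = 48160/26679 + (-4 - 160)/27029 = 48160*(1/26679) - 164*1/27029 = 48160/26679 - 164/27029 = 1297341284/721106691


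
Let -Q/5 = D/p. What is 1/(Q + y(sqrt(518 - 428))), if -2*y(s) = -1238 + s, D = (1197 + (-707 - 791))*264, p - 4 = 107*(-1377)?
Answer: 1070277330806/659576364817757 + 2604912267*sqrt(10)/659576364817757 ≈ 0.0016352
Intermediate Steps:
p = -147335 (p = 4 + 107*(-1377) = 4 - 147339 = -147335)
D = -79464 (D = (1197 - 1498)*264 = -301*264 = -79464)
Q = -79464/29467 (Q = -(-397320)/(-147335) = -(-397320)*(-1)/147335 = -5*79464/147335 = -79464/29467 ≈ -2.6967)
y(s) = 619 - s/2 (y(s) = -(-1238 + s)/2 = 619 - s/2)
1/(Q + y(sqrt(518 - 428))) = 1/(-79464/29467 + (619 - sqrt(518 - 428)/2)) = 1/(-79464/29467 + (619 - 3*sqrt(10)/2)) = 1/(18160609/29467 - 3*sqrt(10)/2)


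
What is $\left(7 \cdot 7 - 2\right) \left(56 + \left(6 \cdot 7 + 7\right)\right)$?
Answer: $4935$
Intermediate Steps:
$\left(7 \cdot 7 - 2\right) \left(56 + \left(6 \cdot 7 + 7\right)\right) = \left(49 - 2\right) \left(56 + \left(42 + 7\right)\right) = 47 \left(56 + 49\right) = 47 \cdot 105 = 4935$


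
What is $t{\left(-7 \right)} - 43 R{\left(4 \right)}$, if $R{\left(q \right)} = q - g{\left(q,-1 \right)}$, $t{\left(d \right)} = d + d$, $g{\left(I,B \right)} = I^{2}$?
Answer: $502$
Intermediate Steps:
$t{\left(d \right)} = 2 d$
$R{\left(q \right)} = q - q^{2}$
$t{\left(-7 \right)} - 43 R{\left(4 \right)} = 2 \left(-7\right) - 43 \cdot 4 \left(1 - 4\right) = -14 - 43 \cdot 4 \left(1 - 4\right) = -14 - 43 \cdot 4 \left(-3\right) = -14 - -516 = -14 + 516 = 502$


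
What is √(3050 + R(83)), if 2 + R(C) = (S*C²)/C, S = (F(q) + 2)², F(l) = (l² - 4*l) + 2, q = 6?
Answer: 2*√6074 ≈ 155.87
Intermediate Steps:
F(l) = 2 + l² - 4*l
S = 256 (S = ((2 + 6² - 4*6) + 2)² = ((2 + 36 - 24) + 2)² = (14 + 2)² = 16² = 256)
R(C) = -2 + 256*C (R(C) = -2 + (256*C²)/C = -2 + 256*C)
√(3050 + R(83)) = √(3050 + (-2 + 256*83)) = √(3050 + (-2 + 21248)) = √(3050 + 21246) = √24296 = 2*√6074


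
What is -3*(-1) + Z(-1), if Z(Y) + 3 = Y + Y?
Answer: -2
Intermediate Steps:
Z(Y) = -3 + 2*Y (Z(Y) = -3 + (Y + Y) = -3 + 2*Y)
-3*(-1) + Z(-1) = -3*(-1) + (-3 + 2*(-1)) = 3 + (-3 - 2) = 3 - 5 = -2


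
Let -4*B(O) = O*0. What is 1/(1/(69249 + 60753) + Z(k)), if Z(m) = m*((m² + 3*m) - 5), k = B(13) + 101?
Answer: 130002/137853990799 ≈ 9.4304e-7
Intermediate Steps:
B(O) = 0 (B(O) = -O*0/4 = -¼*0 = 0)
k = 101 (k = 0 + 101 = 101)
Z(m) = m*(-5 + m² + 3*m)
1/(1/(69249 + 60753) + Z(k)) = 1/(1/(69249 + 60753) + 101*(-5 + 101² + 3*101)) = 1/(1/130002 + 101*(-5 + 10201 + 303)) = 1/(1/130002 + 101*10499) = 1/(1/130002 + 1060399) = 1/(137853990799/130002) = 130002/137853990799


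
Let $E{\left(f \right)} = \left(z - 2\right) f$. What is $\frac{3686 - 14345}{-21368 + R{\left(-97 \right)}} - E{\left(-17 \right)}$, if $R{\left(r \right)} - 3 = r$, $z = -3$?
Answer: $- \frac{604537}{7154} \approx -84.503$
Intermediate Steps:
$R{\left(r \right)} = 3 + r$
$E{\left(f \right)} = - 5 f$ ($E{\left(f \right)} = \left(-3 - 2\right) f = - 5 f$)
$\frac{3686 - 14345}{-21368 + R{\left(-97 \right)}} - E{\left(-17 \right)} = \frac{3686 - 14345}{-21368 + \left(3 - 97\right)} - \left(-5\right) \left(-17\right) = - \frac{10659}{-21368 - 94} - 85 = - \frac{10659}{-21462} - 85 = \left(-10659\right) \left(- \frac{1}{21462}\right) - 85 = \frac{3553}{7154} - 85 = - \frac{604537}{7154}$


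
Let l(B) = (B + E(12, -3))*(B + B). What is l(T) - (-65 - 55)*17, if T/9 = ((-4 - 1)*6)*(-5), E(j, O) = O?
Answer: 3638940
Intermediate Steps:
T = 1350 (T = 9*(((-4 - 1)*6)*(-5)) = 9*(-5*6*(-5)) = 9*(-30*(-5)) = 9*150 = 1350)
l(B) = 2*B*(-3 + B) (l(B) = (B - 3)*(B + B) = (-3 + B)*(2*B) = 2*B*(-3 + B))
l(T) - (-65 - 55)*17 = 2*1350*(-3 + 1350) - (-65 - 55)*17 = 2*1350*1347 - (-120)*17 = 3636900 - 1*(-2040) = 3636900 + 2040 = 3638940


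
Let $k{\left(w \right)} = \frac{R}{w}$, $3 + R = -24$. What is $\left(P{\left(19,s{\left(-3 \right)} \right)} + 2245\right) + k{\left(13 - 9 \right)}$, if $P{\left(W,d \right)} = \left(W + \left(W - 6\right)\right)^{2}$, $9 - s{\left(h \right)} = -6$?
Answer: $\frac{13049}{4} \approx 3262.3$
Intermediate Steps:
$R = -27$ ($R = -3 - 24 = -27$)
$s{\left(h \right)} = 15$ ($s{\left(h \right)} = 9 - -6 = 9 + 6 = 15$)
$k{\left(w \right)} = - \frac{27}{w}$
$P{\left(W,d \right)} = \left(-6 + 2 W\right)^{2}$ ($P{\left(W,d \right)} = \left(W + \left(W - 6\right)\right)^{2} = \left(W + \left(-6 + W\right)\right)^{2} = \left(-6 + 2 W\right)^{2}$)
$\left(P{\left(19,s{\left(-3 \right)} \right)} + 2245\right) + k{\left(13 - 9 \right)} = \left(4 \left(-3 + 19\right)^{2} + 2245\right) - \frac{27}{13 - 9} = \left(4 \cdot 16^{2} + 2245\right) - \frac{27}{13 - 9} = \left(4 \cdot 256 + 2245\right) - \frac{27}{4} = \left(1024 + 2245\right) - \frac{27}{4} = 3269 - \frac{27}{4} = \frac{13049}{4}$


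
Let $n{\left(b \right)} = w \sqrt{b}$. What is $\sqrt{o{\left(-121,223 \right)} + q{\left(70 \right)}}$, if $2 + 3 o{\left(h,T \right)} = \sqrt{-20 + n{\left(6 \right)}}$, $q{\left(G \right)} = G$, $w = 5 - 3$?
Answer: $\frac{\sqrt{624 + 3 i \sqrt{2} \sqrt{10 - \sqrt{6}}}}{3} \approx 8.327 + 0.077779 i$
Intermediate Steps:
$w = 2$ ($w = 5 - 3 = 2$)
$n{\left(b \right)} = 2 \sqrt{b}$
$o{\left(h,T \right)} = - \frac{2}{3} + \frac{\sqrt{-20 + 2 \sqrt{6}}}{3}$
$\sqrt{o{\left(-121,223 \right)} + q{\left(70 \right)}} = \sqrt{\left(- \frac{2}{3} + \frac{i \sqrt{20 - 2 \sqrt{6}}}{3}\right) + 70} = \sqrt{\frac{208}{3} + \frac{i \sqrt{20 - 2 \sqrt{6}}}{3}}$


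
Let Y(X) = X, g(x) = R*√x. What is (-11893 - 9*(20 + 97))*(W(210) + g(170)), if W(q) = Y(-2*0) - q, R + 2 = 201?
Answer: 2718660 - 2576254*√170 ≈ -3.0872e+7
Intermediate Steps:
R = 199 (R = -2 + 201 = 199)
g(x) = 199*√x
W(q) = -q (W(q) = -2*0 - q = 0 - q = -q)
(-11893 - 9*(20 + 97))*(W(210) + g(170)) = (-11893 - 9*(20 + 97))*(-1*210 + 199*√170) = (-11893 - 9*117)*(-210 + 199*√170) = (-11893 - 1053)*(-210 + 199*√170) = -12946*(-210 + 199*√170) = 2718660 - 2576254*√170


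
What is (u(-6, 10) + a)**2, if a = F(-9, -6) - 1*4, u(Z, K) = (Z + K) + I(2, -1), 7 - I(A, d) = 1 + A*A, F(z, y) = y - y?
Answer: 4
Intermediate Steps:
F(z, y) = 0
I(A, d) = 6 - A**2 (I(A, d) = 7 - (1 + A*A) = 7 - (1 + A**2) = 7 + (-1 - A**2) = 6 - A**2)
u(Z, K) = 2 + K + Z (u(Z, K) = (Z + K) + (6 - 1*2**2) = (K + Z) + (6 - 1*4) = (K + Z) + (6 - 4) = (K + Z) + 2 = 2 + K + Z)
a = -4 (a = 0 - 1*4 = 0 - 4 = -4)
(u(-6, 10) + a)**2 = ((2 + 10 - 6) - 4)**2 = (6 - 4)**2 = 2**2 = 4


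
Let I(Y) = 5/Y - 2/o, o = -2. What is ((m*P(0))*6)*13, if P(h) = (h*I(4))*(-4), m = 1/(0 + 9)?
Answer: 0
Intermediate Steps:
I(Y) = 1 + 5/Y (I(Y) = 5/Y - 2/(-2) = 5/Y - 2*(-½) = 5/Y + 1 = 1 + 5/Y)
m = ⅑ (m = 1/9 = ⅑ ≈ 0.11111)
P(h) = -9*h (P(h) = (h*((5 + 4)/4))*(-4) = (h*((¼)*9))*(-4) = (h*(9/4))*(-4) = (9*h/4)*(-4) = -9*h)
((m*P(0))*6)*13 = (((-9*0)/9)*6)*13 = (((⅑)*0)*6)*13 = (0*6)*13 = 0*13 = 0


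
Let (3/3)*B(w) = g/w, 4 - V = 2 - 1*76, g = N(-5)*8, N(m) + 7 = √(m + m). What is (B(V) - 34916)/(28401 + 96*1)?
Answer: -194536/158769 + 4*I*√10/1111383 ≈ -1.2253 + 1.1381e-5*I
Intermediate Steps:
N(m) = -7 + √2*√m (N(m) = -7 + √(m + m) = -7 + √(2*m) = -7 + √2*√m)
g = -56 + 8*I*√10 (g = (-7 + √2*√(-5))*8 = (-7 + √2*(I*√5))*8 = (-7 + I*√10)*8 = -56 + 8*I*√10 ≈ -56.0 + 25.298*I)
V = 78 (V = 4 - (2 - 1*76) = 4 - (2 - 76) = 4 - 1*(-74) = 4 + 74 = 78)
B(w) = (-56 + 8*I*√10)/w
(B(V) - 34916)/(28401 + 96*1) = (8*(-7 + I*√10)/78 - 34916)/(28401 + 96*1) = (8*(1/78)*(-7 + I*√10) - 34916)/(28401 + 96) = ((-28/39 + 4*I*√10/39) - 34916)/28497 = (-1361752/39 + 4*I*√10/39)*(1/28497) = -194536/158769 + 4*I*√10/1111383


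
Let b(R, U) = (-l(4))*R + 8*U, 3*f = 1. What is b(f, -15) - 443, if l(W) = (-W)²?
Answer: -1705/3 ≈ -568.33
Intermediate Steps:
f = ⅓ (f = (⅓)*1 = ⅓ ≈ 0.33333)
l(W) = W²
b(R, U) = -16*R + 8*U (b(R, U) = (-1*4²)*R + 8*U = (-1*16)*R + 8*U = -16*R + 8*U)
b(f, -15) - 443 = (-16*⅓ + 8*(-15)) - 443 = (-16/3 - 120) - 443 = -376/3 - 443 = -1705/3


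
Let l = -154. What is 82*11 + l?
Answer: 748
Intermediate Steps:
82*11 + l = 82*11 - 154 = 902 - 154 = 748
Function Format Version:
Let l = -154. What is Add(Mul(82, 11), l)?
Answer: 748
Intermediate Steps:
Add(Mul(82, 11), l) = Add(Mul(82, 11), -154) = Add(902, -154) = 748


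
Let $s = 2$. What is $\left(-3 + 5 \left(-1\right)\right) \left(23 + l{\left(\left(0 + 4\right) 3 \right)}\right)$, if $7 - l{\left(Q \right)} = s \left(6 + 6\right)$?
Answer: $-48$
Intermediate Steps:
$l{\left(Q \right)} = -17$ ($l{\left(Q \right)} = 7 - 2 \left(6 + 6\right) = 7 - 2 \cdot 12 = 7 - 24 = -17$)
$\left(-3 + 5 \left(-1\right)\right) \left(23 + l{\left(\left(0 + 4\right) 3 \right)}\right) = \left(-3 + 5 \left(-1\right)\right) \left(23 - 17\right) = \left(-3 - 5\right) 6 = \left(-8\right) 6 = -48$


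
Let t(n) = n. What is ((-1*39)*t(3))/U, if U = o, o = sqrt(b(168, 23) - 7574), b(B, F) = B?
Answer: 117*I*sqrt(14)/322 ≈ 1.3595*I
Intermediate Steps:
o = 23*I*sqrt(14) (o = sqrt(168 - 7574) = sqrt(-7406) = 23*I*sqrt(14) ≈ 86.058*I)
U = 23*I*sqrt(14) ≈ 86.058*I
((-1*39)*t(3))/U = (-1*39*3)/((23*I*sqrt(14))) = (-39*3)*(-I*sqrt(14)/322) = -(-117)*I*sqrt(14)/322 = 117*I*sqrt(14)/322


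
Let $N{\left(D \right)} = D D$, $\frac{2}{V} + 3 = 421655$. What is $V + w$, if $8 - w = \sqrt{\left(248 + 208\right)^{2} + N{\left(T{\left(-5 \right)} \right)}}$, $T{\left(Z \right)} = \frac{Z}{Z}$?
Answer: $\frac{1686609}{210826} - \sqrt{207937} \approx -448.0$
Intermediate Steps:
$T{\left(Z \right)} = 1$
$V = \frac{1}{210826}$ ($V = \frac{2}{-3 + 421655} = \frac{2}{421652} = 2 \cdot \frac{1}{421652} = \frac{1}{210826} \approx 4.7432 \cdot 10^{-6}$)
$N{\left(D \right)} = D^{2}$
$w = 8 - \sqrt{207937}$ ($w = 8 - \sqrt{\left(248 + 208\right)^{2} + 1^{2}} = 8 - \sqrt{456^{2} + 1} = 8 - \sqrt{207936 + 1} = 8 - \sqrt{207937} \approx -448.0$)
$V + w = \frac{1}{210826} + \left(8 - \sqrt{207937}\right) = \frac{1686609}{210826} - \sqrt{207937}$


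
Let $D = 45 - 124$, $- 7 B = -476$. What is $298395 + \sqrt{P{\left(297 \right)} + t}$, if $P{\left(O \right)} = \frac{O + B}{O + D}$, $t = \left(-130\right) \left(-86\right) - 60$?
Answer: $298395 + \frac{5 \sqrt{21141858}}{218} \approx 2.985 \cdot 10^{5}$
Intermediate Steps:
$B = 68$ ($B = \left(- \frac{1}{7}\right) \left(-476\right) = 68$)
$t = 11120$ ($t = 11180 - 60 = 11120$)
$D = -79$ ($D = 45 - 124 = -79$)
$P{\left(O \right)} = \frac{68 + O}{-79 + O}$ ($P{\left(O \right)} = \frac{O + 68}{O - 79} = \frac{68 + O}{-79 + O}$)
$298395 + \sqrt{P{\left(297 \right)} + t} = 298395 + \sqrt{\frac{68 + 297}{-79 + 297} + 11120} = 298395 + \sqrt{\frac{1}{218} \cdot 365 + 11120} = 298395 + \sqrt{\frac{365}{218} + 11120} = 298395 + \sqrt{\frac{2424525}{218}} = 298395 + \frac{5 \sqrt{21141858}}{218}$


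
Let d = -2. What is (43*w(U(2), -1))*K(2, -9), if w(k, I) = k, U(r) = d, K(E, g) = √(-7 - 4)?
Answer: -86*I*√11 ≈ -285.23*I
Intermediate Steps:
K(E, g) = I*√11 (K(E, g) = √(-11) = I*√11)
U(r) = -2
(43*w(U(2), -1))*K(2, -9) = (43*(-2))*(I*√11) = -86*I*√11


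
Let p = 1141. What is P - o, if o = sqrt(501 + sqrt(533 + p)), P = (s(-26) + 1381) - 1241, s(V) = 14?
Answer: 154 - sqrt(501 + 3*sqrt(186)) ≈ 130.72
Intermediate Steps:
P = 154 (P = (14 + 1381) - 1241 = 1395 - 1241 = 154)
o = sqrt(501 + 3*sqrt(186)) (o = sqrt(501 + sqrt(533 + 1141)) = sqrt(501 + sqrt(1674)) = sqrt(501 + 3*sqrt(186)) ≈ 23.279)
P - o = 154 - sqrt(501 + 3*sqrt(186))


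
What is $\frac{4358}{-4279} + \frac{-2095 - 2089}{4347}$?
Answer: $- \frac{36847562}{18600813} \approx -1.981$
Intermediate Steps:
$\frac{4358}{-4279} + \frac{-2095 - 2089}{4347} = 4358 \left(- \frac{1}{4279}\right) - \frac{4184}{4347} = - \frac{4358}{4279} - \frac{4184}{4347} = - \frac{36847562}{18600813}$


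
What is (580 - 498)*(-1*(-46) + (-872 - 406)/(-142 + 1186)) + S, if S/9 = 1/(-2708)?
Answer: 288339455/78532 ≈ 3671.6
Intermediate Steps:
S = -9/2708 (S = 9/(-2708) = 9*(-1/2708) = -9/2708 ≈ -0.0033235)
(580 - 498)*(-1*(-46) + (-872 - 406)/(-142 + 1186)) + S = (580 - 498)*(-1*(-46) + (-872 - 406)/(-142 + 1186)) - 9/2708 = 82*(46 - 1278/1044) - 9/2708 = 82*(46 - 1278*1/1044) - 9/2708 = 82*(46 - 71/58) - 9/2708 = 82*(2597/58) - 9/2708 = 106477/29 - 9/2708 = 288339455/78532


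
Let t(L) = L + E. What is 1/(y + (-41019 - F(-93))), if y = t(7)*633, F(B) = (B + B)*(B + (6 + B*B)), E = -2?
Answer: 1/1554678 ≈ 6.4322e-7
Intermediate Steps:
F(B) = 2*B*(6 + B + B²) (F(B) = (2*B)*(B + (6 + B²)) = (2*B)*(6 + B + B²) = 2*B*(6 + B + B²))
t(L) = -2 + L (t(L) = L - 2 = -2 + L)
y = 3165 (y = (-2 + 7)*633 = 5*633 = 3165)
1/(y + (-41019 - F(-93))) = 1/(3165 + (-41019 - 2*(-93)*(6 - 93 + (-93)²))) = 1/(3165 + (-41019 - 2*(-93)*(6 - 93 + 8649))) = 1/(3165 + (-41019 - 2*(-93)*8562)) = 1/(3165 + (-41019 - 1*(-1592532))) = 1/(3165 + (-41019 + 1592532)) = 1/(3165 + 1551513) = 1/1554678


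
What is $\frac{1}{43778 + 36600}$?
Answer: $\frac{1}{80378} \approx 1.2441 \cdot 10^{-5}$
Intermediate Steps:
$\frac{1}{43778 + 36600} = \frac{1}{80378}$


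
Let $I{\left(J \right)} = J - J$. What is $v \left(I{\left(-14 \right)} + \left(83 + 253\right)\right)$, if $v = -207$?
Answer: $-69552$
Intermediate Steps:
$I{\left(J \right)} = 0$
$v \left(I{\left(-14 \right)} + \left(83 + 253\right)\right) = - 207 \left(0 + \left(83 + 253\right)\right) = - 207 \left(0 + 336\right) = \left(-207\right) 336 = -69552$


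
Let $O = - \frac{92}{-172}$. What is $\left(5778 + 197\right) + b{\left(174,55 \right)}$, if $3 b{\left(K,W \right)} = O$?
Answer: $\frac{770798}{129} \approx 5975.2$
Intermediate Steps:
$O = \frac{23}{43}$ ($O = \left(-92\right) \left(- \frac{1}{172}\right) = \frac{23}{43} \approx 0.53488$)
$b{\left(K,W \right)} = \frac{23}{129}$ ($b{\left(K,W \right)} = \frac{1}{3} \cdot \frac{23}{43} = \frac{23}{129}$)
$\left(5778 + 197\right) + b{\left(174,55 \right)} = \left(5778 + 197\right) + \frac{23}{129} = 5975 + \frac{23}{129} = \frac{770798}{129}$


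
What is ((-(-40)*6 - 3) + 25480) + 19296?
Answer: 45013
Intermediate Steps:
((-(-40)*6 - 3) + 25480) + 19296 = ((-40*(-6) - 3) + 25480) + 19296 = ((240 - 3) + 25480) + 19296 = (237 + 25480) + 19296 = 25717 + 19296 = 45013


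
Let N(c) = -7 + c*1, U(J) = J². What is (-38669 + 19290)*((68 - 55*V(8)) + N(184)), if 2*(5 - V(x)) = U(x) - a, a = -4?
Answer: -35657360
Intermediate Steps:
N(c) = -7 + c
V(x) = 3 - x²/2 (V(x) = 5 - (x² - 1*(-4))/2 = 5 - (x² + 4)/2 = 5 - (4 + x²)/2 = 5 + (-2 - x²/2) = 3 - x²/2)
(-38669 + 19290)*((68 - 55*V(8)) + N(184)) = (-38669 + 19290)*((68 - 55*(3 - ½*8²)) + (-7 + 184)) = -19379*((68 - 55*(3 - ½*64)) + 177) = -19379*((68 - 55*(3 - 32)) + 177) = -19379*((68 - 55*(-29)) + 177) = -19379*((68 + 1595) + 177) = -19379*(1663 + 177) = -19379*1840 = -35657360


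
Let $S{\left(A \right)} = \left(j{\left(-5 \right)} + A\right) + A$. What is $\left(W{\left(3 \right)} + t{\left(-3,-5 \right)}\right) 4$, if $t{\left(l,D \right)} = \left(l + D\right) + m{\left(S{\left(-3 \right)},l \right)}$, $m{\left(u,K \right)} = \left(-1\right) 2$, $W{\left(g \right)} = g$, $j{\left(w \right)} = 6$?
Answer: $-28$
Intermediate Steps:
$S{\left(A \right)} = 6 + 2 A$ ($S{\left(A \right)} = \left(6 + A\right) + A = 6 + 2 A$)
$m{\left(u,K \right)} = -2$
$t{\left(l,D \right)} = -2 + D + l$ ($t{\left(l,D \right)} = \left(l + D\right) - 2 = \left(D + l\right) - 2 = -2 + D + l$)
$\left(W{\left(3 \right)} + t{\left(-3,-5 \right)}\right) 4 = \left(3 - 10\right) 4 = \left(-7\right) 4 = -28$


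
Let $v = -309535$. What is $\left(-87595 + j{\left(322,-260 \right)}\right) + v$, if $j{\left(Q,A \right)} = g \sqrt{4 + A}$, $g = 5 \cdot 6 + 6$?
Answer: $-397130 + 576 i \approx -3.9713 \cdot 10^{5} + 576.0 i$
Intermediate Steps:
$g = 36$ ($g = 30 + 6 = 36$)
$j{\left(Q,A \right)} = 36 \sqrt{4 + A}$
$\left(-87595 + j{\left(322,-260 \right)}\right) + v = \left(-87595 + 36 \sqrt{4 - 260}\right) - 309535 = \left(-87595 + 36 \sqrt{-256}\right) - 309535 = \left(-87595 + 36 \cdot 16 i\right) - 309535 = \left(-87595 + 576 i\right) - 309535 = -397130 + 576 i$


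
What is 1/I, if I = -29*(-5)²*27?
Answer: -1/19575 ≈ -5.1086e-5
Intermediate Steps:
I = -19575 (I = -29*25*27 = -725*27 = -19575)
1/I = 1/(-19575) = -1/19575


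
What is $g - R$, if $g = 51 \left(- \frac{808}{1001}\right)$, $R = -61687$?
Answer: $\frac{61707479}{1001} \approx 61646.0$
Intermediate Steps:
$g = - \frac{41208}{1001}$ ($g = 51 \left(\left(-808\right) \frac{1}{1001}\right) = 51 \left(- \frac{808}{1001}\right) = - \frac{41208}{1001} \approx -41.167$)
$g - R = - \frac{41208}{1001} - -61687 = - \frac{41208}{1001} + 61687 = \frac{61707479}{1001}$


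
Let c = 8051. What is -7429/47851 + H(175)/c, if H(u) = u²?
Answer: 1405625996/385248401 ≈ 3.6486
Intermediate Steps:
-7429/47851 + H(175)/c = -7429/47851 + 175²/8051 = -7429*1/47851 + 30625*(1/8051) = -7429/47851 + 30625/8051 = 1405625996/385248401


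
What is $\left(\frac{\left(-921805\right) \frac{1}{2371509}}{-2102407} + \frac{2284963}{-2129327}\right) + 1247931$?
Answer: $\frac{13248726407705907688761497}{10616562774903974301} \approx 1.2479 \cdot 10^{6}$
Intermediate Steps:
$\left(\frac{\left(-921805\right) \frac{1}{2371509}}{-2102407} + \frac{2284963}{-2129327}\right) + 1247931 = \left(\left(-921805\right) \frac{1}{2371509} \left(- \frac{1}{2102407}\right) + 2284963 \left(- \frac{1}{2129327}\right)\right) + 1247931 = \left(\left(- \frac{921805}{2371509}\right) \left(- \frac{1}{2102407}\right) - \frac{2284963}{2129327}\right) + 1247931 = \left(\frac{921805}{4985877122163} - \frac{2284963}{2129327}\right) + 1247931 = - \frac{11392542783864659734}{10616562774903974301} + 1247931 = \frac{13248726407705907688761497}{10616562774903974301}$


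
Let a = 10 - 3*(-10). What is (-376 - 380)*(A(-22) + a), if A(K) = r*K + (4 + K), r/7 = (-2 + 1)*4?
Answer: -482328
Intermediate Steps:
a = 40 (a = 10 + 30 = 40)
r = -28 (r = 7*((-2 + 1)*4) = 7*(-1*4) = 7*(-4) = -28)
A(K) = 4 - 27*K (A(K) = -28*K + (4 + K) = 4 - 27*K)
(-376 - 380)*(A(-22) + a) = (-376 - 380)*((4 - 27*(-22)) + 40) = -756*((4 + 594) + 40) = -756*(598 + 40) = -756*638 = -482328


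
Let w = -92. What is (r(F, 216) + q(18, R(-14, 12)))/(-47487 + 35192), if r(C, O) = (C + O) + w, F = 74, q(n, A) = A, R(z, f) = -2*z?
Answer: -226/12295 ≈ -0.018381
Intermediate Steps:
r(C, O) = -92 + C + O (r(C, O) = (C + O) - 92 = -92 + C + O)
(r(F, 216) + q(18, R(-14, 12)))/(-47487 + 35192) = ((-92 + 74 + 216) - 2*(-14))/(-47487 + 35192) = (198 + 28)/(-12295) = 226*(-1/12295) = -226/12295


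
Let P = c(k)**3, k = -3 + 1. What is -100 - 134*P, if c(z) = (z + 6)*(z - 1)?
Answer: 231452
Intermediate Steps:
k = -2
c(z) = (-1 + z)*(6 + z) (c(z) = (6 + z)*(-1 + z) = (-1 + z)*(6 + z))
P = -1728 (P = (-6 + (-2)**2 + 5*(-2))**3 = (-6 + 4 - 10)**3 = (-12)**3 = -1728)
-100 - 134*P = -100 - 134*(-1728) = -100 + 231552 = 231452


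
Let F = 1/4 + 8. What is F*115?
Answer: 3795/4 ≈ 948.75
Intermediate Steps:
F = 33/4 (F = 1*(¼) + 8 = ¼ + 8 = 33/4 ≈ 8.2500)
F*115 = (33/4)*115 = 3795/4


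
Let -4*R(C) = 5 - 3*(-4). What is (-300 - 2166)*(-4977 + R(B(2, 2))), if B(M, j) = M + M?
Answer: 24567525/2 ≈ 1.2284e+7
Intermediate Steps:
B(M, j) = 2*M
R(C) = -17/4 (R(C) = -(5 - 3*(-4))/4 = -(5 + 12)/4 = -¼*17 = -17/4)
(-300 - 2166)*(-4977 + R(B(2, 2))) = (-300 - 2166)*(-4977 - 17/4) = -2466*(-19925/4) = 24567525/2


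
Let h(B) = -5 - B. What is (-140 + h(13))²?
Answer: 24964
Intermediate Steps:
(-140 + h(13))² = (-140 + (-5 - 1*13))² = (-140 + (-5 - 13))² = (-140 - 18)² = (-158)² = 24964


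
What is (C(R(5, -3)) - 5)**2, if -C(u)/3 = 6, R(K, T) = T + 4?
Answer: 529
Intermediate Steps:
R(K, T) = 4 + T
C(u) = -18 (C(u) = -3*6 = -18)
(C(R(5, -3)) - 5)**2 = (-18 - 5)**2 = (-23)**2 = 529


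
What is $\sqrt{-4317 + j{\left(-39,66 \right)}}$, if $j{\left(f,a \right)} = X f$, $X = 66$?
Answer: $i \sqrt{6891} \approx 83.012 i$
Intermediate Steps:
$j{\left(f,a \right)} = 66 f$
$\sqrt{-4317 + j{\left(-39,66 \right)}} = \sqrt{-4317 + 66 \left(-39\right)} = \sqrt{-4317 - 2574} = \sqrt{-6891} = i \sqrt{6891}$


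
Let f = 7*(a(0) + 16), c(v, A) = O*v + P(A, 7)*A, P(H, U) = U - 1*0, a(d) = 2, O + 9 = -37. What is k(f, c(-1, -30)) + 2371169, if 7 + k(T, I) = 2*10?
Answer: 2371182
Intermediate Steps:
O = -46 (O = -9 - 37 = -46)
P(H, U) = U (P(H, U) = U + 0 = U)
c(v, A) = -46*v + 7*A
f = 126 (f = 7*(2 + 16) = 7*18 = 126)
k(T, I) = 13 (k(T, I) = -7 + 2*10 = -7 + 20 = 13)
k(f, c(-1, -30)) + 2371169 = 13 + 2371169 = 2371182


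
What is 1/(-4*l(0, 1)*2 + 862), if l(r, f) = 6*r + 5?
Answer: 1/822 ≈ 0.0012165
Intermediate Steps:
l(r, f) = 5 + 6*r
1/(-4*l(0, 1)*2 + 862) = 1/(-4*(5 + 6*0)*2 + 862) = 1/(-4*(5 + 0)*2 + 862) = 1/(-4*5*2 + 862) = 1/(-20*2 + 862) = 1/(-40 + 862) = 1/822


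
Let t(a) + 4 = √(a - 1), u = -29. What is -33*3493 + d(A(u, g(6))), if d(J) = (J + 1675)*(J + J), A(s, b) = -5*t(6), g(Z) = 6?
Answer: -47219 - 17150*√5 ≈ -85568.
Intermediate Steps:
t(a) = -4 + √(-1 + a) (t(a) = -4 + √(a - 1) = -4 + √(-1 + a))
A(s, b) = 20 - 5*√5 (A(s, b) = -5*(-4 + √(-1 + 6)) = -5*(-4 + √5) = 20 - 5*√5)
d(J) = 2*J*(1675 + J) (d(J) = (1675 + J)*(2*J) = 2*J*(1675 + J))
-33*3493 + d(A(u, g(6))) = -33*3493 + 2*(20 - 5*√5)*(1675 + (20 - 5*√5)) = -115269 + 2*(20 - 5*√5)*(1695 - 5*√5)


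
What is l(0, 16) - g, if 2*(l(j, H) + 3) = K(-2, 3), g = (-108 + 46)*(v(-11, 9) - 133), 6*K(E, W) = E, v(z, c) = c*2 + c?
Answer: -39451/6 ≈ -6575.2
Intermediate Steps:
v(z, c) = 3*c (v(z, c) = 2*c + c = 3*c)
K(E, W) = E/6
g = 6572 (g = (-108 + 46)*(3*9 - 133) = -62*(27 - 133) = -62*(-106) = 6572)
l(j, H) = -19/6 (l(j, H) = -3 + ((1/6)*(-2))/2 = -3 + (1/2)*(-1/3) = -3 - 1/6 = -19/6)
l(0, 16) - g = -19/6 - 1*6572 = -19/6 - 6572 = -39451/6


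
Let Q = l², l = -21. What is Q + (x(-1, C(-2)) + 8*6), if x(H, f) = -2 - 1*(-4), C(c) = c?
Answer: 491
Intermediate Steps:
x(H, f) = 2 (x(H, f) = -2 + 4 = 2)
Q = 441 (Q = (-21)² = 441)
Q + (x(-1, C(-2)) + 8*6) = 441 + (2 + 8*6) = 441 + (2 + 48) = 441 + 50 = 491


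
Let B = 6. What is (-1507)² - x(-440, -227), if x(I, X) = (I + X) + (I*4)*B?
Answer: 2282276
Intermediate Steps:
x(I, X) = X + 25*I (x(I, X) = (I + X) + (I*4)*6 = (I + X) + (4*I)*6 = (I + X) + 24*I = X + 25*I)
(-1507)² - x(-440, -227) = (-1507)² - (-227 + 25*(-440)) = 2271049 - (-227 - 11000) = 2271049 - 1*(-11227) = 2271049 + 11227 = 2282276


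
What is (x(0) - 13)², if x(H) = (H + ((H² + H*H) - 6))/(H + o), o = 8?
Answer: 3025/16 ≈ 189.06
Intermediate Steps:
x(H) = (-6 + H + 2*H²)/(8 + H) (x(H) = (H + ((H² + H*H) - 6))/(H + 8) = (H + ((H² + H²) - 6))/(8 + H) = (H + (2*H² - 6))/(8 + H) = (H + (-6 + 2*H²))/(8 + H) = (-6 + H + 2*H²)/(8 + H))
(x(0) - 13)² = ((-6 + 0 + 2*0²)/(8 + 0) - 13)² = ((-6 + 0 + 2*0)/8 - 13)² = ((-6 + 0 + 0)/8 - 13)² = ((⅛)*(-6) - 13)² = (-¾ - 13)² = (-55/4)² = 3025/16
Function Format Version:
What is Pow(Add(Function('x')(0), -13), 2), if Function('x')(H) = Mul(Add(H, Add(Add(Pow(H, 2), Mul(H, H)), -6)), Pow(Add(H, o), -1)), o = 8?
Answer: Rational(3025, 16) ≈ 189.06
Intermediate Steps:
Function('x')(H) = Mul(Pow(Add(8, H), -1), Add(-6, H, Mul(2, Pow(H, 2)))) (Function('x')(H) = Mul(Add(H, Add(Add(Pow(H, 2), Mul(H, H)), -6)), Pow(Add(H, 8), -1)) = Mul(Add(H, Add(Add(Pow(H, 2), Pow(H, 2)), -6)), Pow(Add(8, H), -1)) = Mul(Add(H, Add(Mul(2, Pow(H, 2)), -6)), Pow(Add(8, H), -1)) = Mul(Add(H, Add(-6, Mul(2, Pow(H, 2)))), Pow(Add(8, H), -1)) = Mul(Add(-6, H, Mul(2, Pow(H, 2))), Pow(Add(8, H), -1)) = Mul(Pow(Add(8, H), -1), Add(-6, H, Mul(2, Pow(H, 2)))))
Pow(Add(Function('x')(0), -13), 2) = Pow(Add(Mul(Pow(Add(8, 0), -1), Add(-6, 0, Mul(2, Pow(0, 2)))), -13), 2) = Pow(Add(Mul(Pow(8, -1), Add(-6, 0, Mul(2, 0))), -13), 2) = Pow(Add(Mul(Rational(1, 8), Add(-6, 0, 0)), -13), 2) = Pow(Add(Mul(Rational(1, 8), -6), -13), 2) = Pow(Add(Rational(-3, 4), -13), 2) = Pow(Rational(-55, 4), 2) = Rational(3025, 16)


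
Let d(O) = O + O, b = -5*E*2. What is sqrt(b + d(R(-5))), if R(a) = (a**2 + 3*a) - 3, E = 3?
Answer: 4*I ≈ 4.0*I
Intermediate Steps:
R(a) = -3 + a**2 + 3*a
b = -30 (b = -5*3*2 = -15*2 = -30)
d(O) = 2*O
sqrt(b + d(R(-5))) = sqrt(-30 + 2*(-3 + (-5)**2 + 3*(-5))) = sqrt(-30 + 2*(-3 + 25 - 15)) = sqrt(-30 + 2*7) = sqrt(-30 + 14) = sqrt(-16) = 4*I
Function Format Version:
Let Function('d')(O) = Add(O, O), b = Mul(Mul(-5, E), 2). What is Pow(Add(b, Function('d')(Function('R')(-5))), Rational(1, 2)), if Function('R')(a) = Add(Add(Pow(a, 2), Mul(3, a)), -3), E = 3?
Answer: Mul(4, I) ≈ Mul(4.0000, I)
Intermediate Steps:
Function('R')(a) = Add(-3, Pow(a, 2), Mul(3, a))
b = -30 (b = Mul(Mul(-5, 3), 2) = Mul(-15, 2) = -30)
Function('d')(O) = Mul(2, O)
Pow(Add(b, Function('d')(Function('R')(-5))), Rational(1, 2)) = Pow(Add(-30, Mul(2, Add(-3, Pow(-5, 2), Mul(3, -5)))), Rational(1, 2)) = Pow(Add(-30, Mul(2, Add(-3, 25, -15))), Rational(1, 2)) = Pow(Add(-30, Mul(2, 7)), Rational(1, 2)) = Pow(Add(-30, 14), Rational(1, 2)) = Pow(-16, Rational(1, 2)) = Mul(4, I)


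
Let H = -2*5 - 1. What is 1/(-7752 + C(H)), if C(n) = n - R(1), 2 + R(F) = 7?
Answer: -1/7768 ≈ -0.00012873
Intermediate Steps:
H = -11 (H = -10 - 1 = -11)
R(F) = 5 (R(F) = -2 + 7 = 5)
C(n) = -5 + n (C(n) = n - 1*5 = n - 5 = -5 + n)
1/(-7752 + C(H)) = 1/(-7752 + (-5 - 11)) = 1/(-7752 - 16) = 1/(-7768) = -1/7768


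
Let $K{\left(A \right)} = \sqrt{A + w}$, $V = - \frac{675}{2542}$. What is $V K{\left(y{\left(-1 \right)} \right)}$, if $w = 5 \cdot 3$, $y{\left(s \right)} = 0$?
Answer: $- \frac{675 \sqrt{15}}{2542} \approx -1.0284$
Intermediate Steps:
$w = 15$
$V = - \frac{675}{2542}$ ($V = \left(-675\right) \frac{1}{2542} = - \frac{675}{2542} \approx -0.26554$)
$K{\left(A \right)} = \sqrt{15 + A}$ ($K{\left(A \right)} = \sqrt{A + 15} = \sqrt{15 + A}$)
$V K{\left(y{\left(-1 \right)} \right)} = - \frac{675 \sqrt{15 + 0}}{2542} = - \frac{675 \sqrt{15}}{2542}$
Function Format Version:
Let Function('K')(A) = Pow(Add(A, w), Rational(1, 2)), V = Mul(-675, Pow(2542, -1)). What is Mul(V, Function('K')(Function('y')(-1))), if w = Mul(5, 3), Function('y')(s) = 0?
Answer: Mul(Rational(-675, 2542), Pow(15, Rational(1, 2))) ≈ -1.0284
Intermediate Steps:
w = 15
V = Rational(-675, 2542) (V = Mul(-675, Rational(1, 2542)) = Rational(-675, 2542) ≈ -0.26554)
Function('K')(A) = Pow(Add(15, A), Rational(1, 2)) (Function('K')(A) = Pow(Add(A, 15), Rational(1, 2)) = Pow(Add(15, A), Rational(1, 2)))
Mul(V, Function('K')(Function('y')(-1))) = Mul(Rational(-675, 2542), Pow(Add(15, 0), Rational(1, 2))) = Mul(Rational(-675, 2542), Pow(15, Rational(1, 2)))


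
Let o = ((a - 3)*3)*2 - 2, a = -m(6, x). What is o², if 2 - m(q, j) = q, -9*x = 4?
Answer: 16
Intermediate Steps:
x = -4/9 (x = -⅑*4 = -4/9 ≈ -0.44444)
m(q, j) = 2 - q
a = 4 (a = -(2 - 1*6) = -(2 - 6) = -1*(-4) = 4)
o = 4 (o = ((4 - 3)*3)*2 - 2 = (1*3)*2 - 2 = 3*2 - 2 = 6 - 2 = 4)
o² = 4² = 16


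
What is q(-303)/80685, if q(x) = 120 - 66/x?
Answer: 12142/8149185 ≈ 0.0014900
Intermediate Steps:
q(x) = 120 - 66/x
q(-303)/80685 = (120 - 66/(-303))/80685 = (120 - 66*(-1/303))*(1/80685) = (120 + 22/101)*(1/80685) = (12142/101)*(1/80685) = 12142/8149185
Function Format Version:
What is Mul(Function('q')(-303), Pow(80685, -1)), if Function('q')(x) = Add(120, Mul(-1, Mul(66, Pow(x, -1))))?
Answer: Rational(12142, 8149185) ≈ 0.0014900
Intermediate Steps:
Function('q')(x) = Add(120, Mul(-66, Pow(x, -1)))
Mul(Function('q')(-303), Pow(80685, -1)) = Mul(Add(120, Mul(-66, Pow(-303, -1))), Pow(80685, -1)) = Mul(Add(120, Mul(-66, Rational(-1, 303))), Rational(1, 80685)) = Mul(Add(120, Rational(22, 101)), Rational(1, 80685)) = Mul(Rational(12142, 101), Rational(1, 80685)) = Rational(12142, 8149185)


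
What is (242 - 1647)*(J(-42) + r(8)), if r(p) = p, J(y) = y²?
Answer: -2489660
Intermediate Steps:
(242 - 1647)*(J(-42) + r(8)) = (242 - 1647)*((-42)² + 8) = -1405*(1764 + 8) = -1405*1772 = -2489660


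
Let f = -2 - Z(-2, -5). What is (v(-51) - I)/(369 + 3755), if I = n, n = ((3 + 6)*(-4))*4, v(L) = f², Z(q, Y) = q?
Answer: 36/1031 ≈ 0.034918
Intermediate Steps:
f = 0 (f = -2 - 1*(-2) = -2 + 2 = 0)
v(L) = 0 (v(L) = 0² = 0)
n = -144 (n = (9*(-4))*4 = -36*4 = -144)
I = -144
(v(-51) - I)/(369 + 3755) = (0 - 1*(-144))/(369 + 3755) = (0 + 144)/4124 = 144*(1/4124) = 36/1031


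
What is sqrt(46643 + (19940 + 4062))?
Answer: sqrt(70645) ≈ 265.79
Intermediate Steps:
sqrt(46643 + (19940 + 4062)) = sqrt(46643 + 24002) = sqrt(70645)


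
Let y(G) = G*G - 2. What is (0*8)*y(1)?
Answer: 0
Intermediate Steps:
y(G) = -2 + G² (y(G) = G² - 2 = -2 + G²)
(0*8)*y(1) = (0*8)*(-2 + 1²) = 0*(-2 + 1) = 0*(-1) = 0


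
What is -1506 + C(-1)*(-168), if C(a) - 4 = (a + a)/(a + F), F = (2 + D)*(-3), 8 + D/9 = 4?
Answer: -219642/101 ≈ -2174.7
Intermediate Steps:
D = -36 (D = -72 + 9*4 = -72 + 36 = -36)
F = 102 (F = (2 - 36)*(-3) = -34*(-3) = 102)
C(a) = 4 + 2*a/(102 + a) (C(a) = 4 + (a + a)/(a + 102) = 4 + (2*a)/(102 + a) = 4 + 2*a/(102 + a))
-1506 + C(-1)*(-168) = -1506 + (6*(68 - 1)/(102 - 1))*(-168) = -1506 + (6*67/101)*(-168) = -1506 + (6*(1/101)*67)*(-168) = -1506 + (402/101)*(-168) = -1506 - 67536/101 = -219642/101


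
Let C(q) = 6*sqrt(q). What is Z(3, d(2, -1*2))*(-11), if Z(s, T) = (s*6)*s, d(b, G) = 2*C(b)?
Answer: -594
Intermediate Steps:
d(b, G) = 12*sqrt(b) (d(b, G) = 2*(6*sqrt(b)) = 12*sqrt(b))
Z(s, T) = 6*s**2 (Z(s, T) = (6*s)*s = 6*s**2)
Z(3, d(2, -1*2))*(-11) = (6*3**2)*(-11) = (6*9)*(-11) = 54*(-11) = -594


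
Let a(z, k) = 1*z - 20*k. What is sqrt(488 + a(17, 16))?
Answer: sqrt(185) ≈ 13.601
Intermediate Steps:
a(z, k) = z - 20*k
sqrt(488 + a(17, 16)) = sqrt(488 + (17 - 20*16)) = sqrt(488 + (17 - 320)) = sqrt(488 - 303) = sqrt(185)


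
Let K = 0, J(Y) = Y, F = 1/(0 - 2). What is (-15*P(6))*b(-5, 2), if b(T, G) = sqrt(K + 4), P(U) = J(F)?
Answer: 15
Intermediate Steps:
F = -1/2 (F = 1/(-2) = -1/2 ≈ -0.50000)
P(U) = -1/2
b(T, G) = 2 (b(T, G) = sqrt(0 + 4) = sqrt(4) = 2)
(-15*P(6))*b(-5, 2) = -15*(-1/2)*2 = (15/2)*2 = 15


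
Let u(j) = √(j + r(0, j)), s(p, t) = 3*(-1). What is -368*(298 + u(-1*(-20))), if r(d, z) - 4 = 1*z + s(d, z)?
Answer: -109664 - 368*√41 ≈ -1.1202e+5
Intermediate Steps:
s(p, t) = -3
r(d, z) = 1 + z (r(d, z) = 4 + (1*z - 3) = 4 + (z - 3) = 4 + (-3 + z) = 1 + z)
u(j) = √(1 + 2*j) (u(j) = √(j + (1 + j)) = √(1 + 2*j))
-368*(298 + u(-1*(-20))) = -368*(298 + √(1 + 2*(-1*(-20)))) = -368*(298 + √(1 + 2*20)) = -368*(298 + √(1 + 40)) = -368*(298 + √41) = -109664 - 368*√41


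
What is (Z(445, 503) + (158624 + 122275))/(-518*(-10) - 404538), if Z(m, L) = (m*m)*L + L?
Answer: -99887977/399358 ≈ -250.12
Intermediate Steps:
Z(m, L) = L + L*m**2 (Z(m, L) = m**2*L + L = L*m**2 + L = L + L*m**2)
(Z(445, 503) + (158624 + 122275))/(-518*(-10) - 404538) = (503*(1 + 445**2) + (158624 + 122275))/(-518*(-10) - 404538) = (503*(1 + 198025) + 280899)/(5180 - 404538) = (503*198026 + 280899)/(-399358) = (99607078 + 280899)*(-1/399358) = 99887977*(-1/399358) = -99887977/399358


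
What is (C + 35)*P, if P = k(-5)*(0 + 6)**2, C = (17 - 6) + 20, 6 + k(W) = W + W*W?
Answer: 33264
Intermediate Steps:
k(W) = -6 + W + W**2 (k(W) = -6 + (W + W*W) = -6 + (W + W**2) = -6 + W + W**2)
C = 31 (C = 11 + 20 = 31)
P = 504 (P = (-6 - 5 + (-5)**2)*(0 + 6)**2 = (-6 - 5 + 25)*6**2 = 14*36 = 504)
(C + 35)*P = (31 + 35)*504 = 66*504 = 33264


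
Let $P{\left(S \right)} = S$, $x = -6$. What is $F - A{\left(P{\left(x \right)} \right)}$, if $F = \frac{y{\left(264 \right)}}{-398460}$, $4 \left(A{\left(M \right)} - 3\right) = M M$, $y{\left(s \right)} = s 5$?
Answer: $- \frac{79714}{6641} \approx -12.003$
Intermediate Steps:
$y{\left(s \right)} = 5 s$
$A{\left(M \right)} = 3 + \frac{M^{2}}{4}$ ($A{\left(M \right)} = 3 + \frac{M M}{4} = 3 + \frac{M^{2}}{4}$)
$F = - \frac{22}{6641}$ ($F = \frac{5 \cdot 264}{-398460} = 1320 \left(- \frac{1}{398460}\right) = - \frac{22}{6641} \approx -0.0033128$)
$F - A{\left(P{\left(x \right)} \right)} = - \frac{22}{6641} - \left(3 + \frac{\left(-6\right)^{2}}{4}\right) = - \frac{22}{6641} - \left(3 + \frac{1}{4} \cdot 36\right) = - \frac{22}{6641} - \left(3 + 9\right) = - \frac{22}{6641} - 12 = - \frac{79714}{6641}$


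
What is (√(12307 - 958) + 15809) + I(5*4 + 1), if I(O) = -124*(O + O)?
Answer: 10601 + 3*√1261 ≈ 10708.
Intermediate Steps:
I(O) = -248*O
(√(12307 - 958) + 15809) + I(5*4 + 1) = (√(12307 - 958) + 15809) - 248*(5*4 + 1) = (√11349 + 15809) - 248*(20 + 1) = (3*√1261 + 15809) - 248*21 = (15809 + 3*√1261) - 5208 = 10601 + 3*√1261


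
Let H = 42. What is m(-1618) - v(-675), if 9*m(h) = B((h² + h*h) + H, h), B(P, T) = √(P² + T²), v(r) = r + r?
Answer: 1350 + 2*√6853636677506/9 ≈ 5.8312e+5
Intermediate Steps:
v(r) = 2*r
m(h) = √(h² + (42 + 2*h²)²)/9 (m(h) = √(((h² + h*h) + 42)² + h²)/9 = √(((h² + h²) + 42)² + h²)/9 = √((2*h² + 42)² + h²)/9 = √((42 + 2*h²)² + h²)/9 = √(h² + (42 + 2*h²)²)/9)
m(-1618) - v(-675) = √((-1618)² + 4*(21 + (-1618)²)²)/9 - 2*(-675) = √(2617924 + 4*(21 + 2617924)²)/9 - 1*(-1350) = √(2617924 + 4*2617945²)/9 + 1350 = √(2617924 + 4*6853636023025)/9 + 1350 = √(2617924 + 27414544092100)/9 + 1350 = √27414546710024/9 + 1350 = (2*√6853636677506)/9 + 1350 = 2*√6853636677506/9 + 1350 = 1350 + 2*√6853636677506/9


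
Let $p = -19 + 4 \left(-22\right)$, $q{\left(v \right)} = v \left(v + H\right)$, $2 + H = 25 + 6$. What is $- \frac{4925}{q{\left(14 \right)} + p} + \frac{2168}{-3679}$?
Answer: $- \frac{3838447}{364221} \approx -10.539$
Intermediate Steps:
$H = 29$ ($H = -2 + \left(25 + 6\right) = -2 + 31 = 29$)
$q{\left(v \right)} = v \left(29 + v\right)$ ($q{\left(v \right)} = v \left(v + 29\right) = v \left(29 + v\right)$)
$p = -107$ ($p = -19 - 88 = -107$)
$- \frac{4925}{q{\left(14 \right)} + p} + \frac{2168}{-3679} = - \frac{4925}{14 \left(29 + 14\right) - 107} + \frac{2168}{-3679} = - \frac{4925}{14 \cdot 43 - 107} + 2168 \left(- \frac{1}{3679}\right) = - \frac{4925}{602 - 107} - \frac{2168}{3679} = - \frac{4925}{495} - \frac{2168}{3679} = \left(-4925\right) \frac{1}{495} - \frac{2168}{3679} = - \frac{985}{99} - \frac{2168}{3679} = - \frac{3838447}{364221}$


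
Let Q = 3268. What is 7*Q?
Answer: 22876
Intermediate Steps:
7*Q = 7*3268 = 22876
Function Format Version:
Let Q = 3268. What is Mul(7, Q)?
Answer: 22876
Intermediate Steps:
Mul(7, Q) = Mul(7, 3268) = 22876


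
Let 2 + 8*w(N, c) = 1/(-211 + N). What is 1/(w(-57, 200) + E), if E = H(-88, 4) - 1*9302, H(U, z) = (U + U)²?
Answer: 2144/46468519 ≈ 4.6139e-5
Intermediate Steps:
w(N, c) = -¼ + 1/(8*(-211 + N))
H(U, z) = 4*U² (H(U, z) = (2*U)² = 4*U²)
E = 21674 (E = 4*(-88)² - 1*9302 = 4*7744 - 9302 = 30976 - 9302 = 21674)
1/(w(-57, 200) + E) = 1/((423 - 2*(-57))/(8*(-211 - 57)) + 21674) = 1/((⅛)*(423 + 114)/(-268) + 21674) = 1/((⅛)*(-1/268)*537 + 21674) = 1/(-537/2144 + 21674) = 1/(46468519/2144) = 2144/46468519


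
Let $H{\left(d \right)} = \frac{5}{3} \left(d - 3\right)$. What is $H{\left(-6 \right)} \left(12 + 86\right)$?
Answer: $-1470$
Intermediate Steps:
$H{\left(d \right)} = -5 + \frac{5 d}{3}$ ($H{\left(d \right)} = 5 \cdot \frac{1}{3} \left(-3 + d\right) = \frac{5 \left(-3 + d\right)}{3} = -5 + \frac{5 d}{3}$)
$H{\left(-6 \right)} \left(12 + 86\right) = \left(-5 + \frac{5}{3} \left(-6\right)\right) \left(12 + 86\right) = \left(-5 - 10\right) 98 = \left(-15\right) 98 = -1470$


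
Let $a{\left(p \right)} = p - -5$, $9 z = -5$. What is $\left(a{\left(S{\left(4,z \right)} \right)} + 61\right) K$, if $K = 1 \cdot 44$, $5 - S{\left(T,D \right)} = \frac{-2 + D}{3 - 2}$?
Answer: $\frac{29128}{9} \approx 3236.4$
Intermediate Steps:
$z = - \frac{5}{9}$ ($z = \frac{1}{9} \left(-5\right) = - \frac{5}{9} \approx -0.55556$)
$S{\left(T,D \right)} = 7 - D$ ($S{\left(T,D \right)} = 5 - \frac{-2 + D}{3 - 2} = 5 - \frac{-2 + D}{1} = 5 - \left(-2 + D\right) 1 = 5 - \left(-2 + D\right) = 7 - D$)
$a{\left(p \right)} = 5 + p$ ($a{\left(p \right)} = p + 5 = 5 + p$)
$K = 44$
$\left(a{\left(S{\left(4,z \right)} \right)} + 61\right) K = \left(\left(5 + \left(7 - - \frac{5}{9}\right)\right) + 61\right) 44 = \left(\left(5 + \left(7 + \frac{5}{9}\right)\right) + 61\right) 44 = \left(\left(5 + \frac{68}{9}\right) + 61\right) 44 = \left(\frac{113}{9} + 61\right) 44 = \frac{662}{9} \cdot 44 = \frac{29128}{9}$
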